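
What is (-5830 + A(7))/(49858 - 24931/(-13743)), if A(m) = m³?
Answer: -75407841/685223425 ≈ -0.11005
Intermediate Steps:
(-5830 + A(7))/(49858 - 24931/(-13743)) = (-5830 + 7³)/(49858 - 24931/(-13743)) = (-5830 + 343)/(49858 - 24931*(-1/13743)) = -5487/(49858 + 24931/13743) = -5487/685223425/13743 = -5487*13743/685223425 = -75407841/685223425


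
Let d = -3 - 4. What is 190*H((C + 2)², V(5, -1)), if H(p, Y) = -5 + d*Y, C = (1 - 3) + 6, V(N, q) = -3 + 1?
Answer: 1710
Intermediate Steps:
d = -7
V(N, q) = -2
C = 4 (C = -2 + 6 = 4)
H(p, Y) = -5 - 7*Y
190*H((C + 2)², V(5, -1)) = 190*(-5 - 7*(-2)) = 190*(-5 + 14) = 190*9 = 1710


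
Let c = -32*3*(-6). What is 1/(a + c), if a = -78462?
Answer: -1/77886 ≈ -1.2839e-5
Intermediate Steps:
c = 576 (c = -96*(-6) = 576)
1/(a + c) = 1/(-78462 + 576) = 1/(-77886) = -1/77886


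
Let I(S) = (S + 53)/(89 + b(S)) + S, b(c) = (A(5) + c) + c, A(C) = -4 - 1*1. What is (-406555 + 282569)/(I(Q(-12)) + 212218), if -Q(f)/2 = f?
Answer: -1487832/2546911 ≈ -0.58417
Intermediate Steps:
A(C) = -5 (A(C) = -4 - 1 = -5)
b(c) = -5 + 2*c (b(c) = (-5 + c) + c = -5 + 2*c)
Q(f) = -2*f
I(S) = S + (53 + S)/(84 + 2*S) (I(S) = (S + 53)/(89 + (-5 + 2*S)) + S = (53 + S)/(84 + 2*S) + S = S + (53 + S)/(84 + 2*S))
(-406555 + 282569)/(I(Q(-12)) + 212218) = (-406555 + 282569)/((53 + 2*(-2*(-12))² + 85*(-2*(-12)))/(2*(42 - 2*(-12))) + 212218) = -123986/((53 + 2*24² + 85*24)/(2*(42 + 24)) + 212218) = -123986/((½)*(53 + 2*576 + 2040)/66 + 212218) = -123986/((½)*(1/66)*(53 + 1152 + 2040) + 212218) = -123986/((½)*(1/66)*3245 + 212218) = -123986/(295/12 + 212218) = -123986/2546911/12 = -123986*12/2546911 = -1487832/2546911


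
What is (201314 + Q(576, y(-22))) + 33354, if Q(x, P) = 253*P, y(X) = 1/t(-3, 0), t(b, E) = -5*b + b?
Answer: 2816269/12 ≈ 2.3469e+5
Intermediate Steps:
t(b, E) = -4*b
y(X) = 1/12 (y(X) = 1/(-4*(-3)) = 1/12)
(201314 + Q(576, y(-22))) + 33354 = (201314 + 253*(1/12)) + 33354 = (201314 + 253/12) + 33354 = 2416021/12 + 33354 = 2816269/12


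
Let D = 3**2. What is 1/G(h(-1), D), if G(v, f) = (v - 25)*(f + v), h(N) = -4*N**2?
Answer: -1/145 ≈ -0.0068966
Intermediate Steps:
D = 9
G(v, f) = (-25 + v)*(f + v)
1/G(h(-1), D) = 1/((-4*(-1)**2)**2 - 25*9 - (-100)*(-1)**2 + 9*(-4*(-1)**2)) = 1/((-4*1)**2 - 225 - (-100) + 9*(-4*1)) = 1/((-4)**2 - 225 - 25*(-4) + 9*(-4)) = 1/(16 - 225 + 100 - 36) = 1/(-145) = -1/145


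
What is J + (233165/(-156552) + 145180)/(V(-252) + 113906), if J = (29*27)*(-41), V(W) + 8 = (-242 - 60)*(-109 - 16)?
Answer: -762128100448493/23740797696 ≈ -32102.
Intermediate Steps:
V(W) = 37742 (V(W) = -8 + (-242 - 60)*(-109 - 16) = -8 - 302*(-125) = -8 + 37750 = 37742)
J = -32103 (J = 783*(-41) = -32103)
J + (233165/(-156552) + 145180)/(V(-252) + 113906) = -32103 + (233165/(-156552) + 145180)/(37742 + 113906) = -32103 + (233165*(-1/156552) + 145180)/151648 = -32103 + (-233165/156552 + 145180)*(1/151648) = -32103 + (22727986195/156552)*(1/151648) = -32103 + 22727986195/23740797696 = -762128100448493/23740797696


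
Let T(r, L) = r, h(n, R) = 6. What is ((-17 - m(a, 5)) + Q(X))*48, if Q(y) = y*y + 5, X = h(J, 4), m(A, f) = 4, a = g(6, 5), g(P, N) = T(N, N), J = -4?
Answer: 960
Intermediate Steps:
g(P, N) = N
a = 5
X = 6
Q(y) = 5 + y² (Q(y) = y² + 5 = 5 + y²)
((-17 - m(a, 5)) + Q(X))*48 = ((-17 - 1*4) + (5 + 6²))*48 = ((-17 - 4) + (5 + 36))*48 = (-21 + 41)*48 = 20*48 = 960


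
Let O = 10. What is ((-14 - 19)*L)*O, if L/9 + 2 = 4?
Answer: -5940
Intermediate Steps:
L = 18 (L = -18 + 9*4 = -18 + 36 = 18)
((-14 - 19)*L)*O = ((-14 - 19)*18)*10 = -33*18*10 = -594*10 = -5940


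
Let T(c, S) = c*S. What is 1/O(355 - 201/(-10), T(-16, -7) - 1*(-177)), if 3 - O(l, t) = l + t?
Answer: -10/6611 ≈ -0.0015126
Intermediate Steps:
T(c, S) = S*c
O(l, t) = 3 - l - t (O(l, t) = 3 - (l + t) = 3 + (-l - t) = 3 - l - t)
1/O(355 - 201/(-10), T(-16, -7) - 1*(-177)) = 1/(3 - (355 - 201/(-10)) - (-7*(-16) - 1*(-177))) = 1/(3 - (355 - 201*(-⅒)) - (112 + 177)) = 1/(3 - (355 + 201/10) - 1*289) = 1/(3 - 1*3751/10 - 289) = 1/(3 - 3751/10 - 289) = 1/(-6611/10) = -10/6611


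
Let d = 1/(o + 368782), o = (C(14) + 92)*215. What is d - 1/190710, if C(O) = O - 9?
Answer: -22103/8256408030 ≈ -2.6771e-6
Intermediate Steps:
C(O) = -9 + O
o = 20855 (o = ((-9 + 14) + 92)*215 = (5 + 92)*215 = 97*215 = 20855)
d = 1/389637 (d = 1/(20855 + 368782) = 1/389637 ≈ 2.5665e-6)
d - 1/190710 = 1/389637 - 1/190710 = -22103/8256408030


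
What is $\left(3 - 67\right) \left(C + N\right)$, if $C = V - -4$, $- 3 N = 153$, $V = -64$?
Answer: $7104$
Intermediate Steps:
$N = -51$ ($N = \left(- \frac{1}{3}\right) 153 = -51$)
$C = -60$ ($C = -64 - -4 = -64 + 4 = -60$)
$\left(3 - 67\right) \left(C + N\right) = \left(3 - 67\right) \left(-60 - 51\right) = \left(-64\right) \left(-111\right) = 7104$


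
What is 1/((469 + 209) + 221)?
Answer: 1/899 ≈ 0.0011123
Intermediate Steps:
1/((469 + 209) + 221) = 1/(678 + 221) = 1/899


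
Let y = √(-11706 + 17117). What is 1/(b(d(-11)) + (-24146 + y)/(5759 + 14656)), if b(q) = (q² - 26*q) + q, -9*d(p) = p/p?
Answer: 97672203108/156994158305 - 2976507*√5411/156994158305 ≈ 0.62074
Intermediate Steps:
d(p) = -⅑ (d(p) = -p/(9*p) = -⅑*1 = -⅑)
y = √5411 ≈ 73.559
b(q) = q² - 25*q
1/(b(d(-11)) + (-24146 + y)/(5759 + 14656)) = 1/(-(-25 - ⅑)/9 + (-24146 + √5411)/(5759 + 14656)) = 1/(-⅑*(-226/9) + (-24146 + √5411)/20415) = 1/(226/81 + (-24146 + √5411)*(1/20415)) = 1/(226/81 + (-24146/20415 + √5411/20415)) = 1/(885988/551205 + √5411/20415)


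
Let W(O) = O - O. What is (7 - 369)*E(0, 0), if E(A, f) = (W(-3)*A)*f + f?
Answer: 0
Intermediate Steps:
W(O) = 0
E(A, f) = f (E(A, f) = (0*A)*f + f = 0*f + f = 0 + f = f)
(7 - 369)*E(0, 0) = (7 - 369)*0 = -362*0 = 0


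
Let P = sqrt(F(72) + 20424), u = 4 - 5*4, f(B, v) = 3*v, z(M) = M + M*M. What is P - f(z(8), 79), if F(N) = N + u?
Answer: -237 + 64*sqrt(5) ≈ -93.892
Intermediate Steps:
z(M) = M + M**2
u = -16 (u = 4 - 20 = -16)
F(N) = -16 + N (F(N) = N - 16 = -16 + N)
P = 64*sqrt(5) (P = sqrt((-16 + 72) + 20424) = sqrt(56 + 20424) = sqrt(20480) = 64*sqrt(5) ≈ 143.11)
P - f(z(8), 79) = 64*sqrt(5) - 3*79 = 64*sqrt(5) - 1*237 = 64*sqrt(5) - 237 = -237 + 64*sqrt(5)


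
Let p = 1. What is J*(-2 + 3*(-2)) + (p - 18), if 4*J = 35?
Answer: -87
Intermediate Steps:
J = 35/4 (J = (¼)*35 = 35/4 ≈ 8.7500)
J*(-2 + 3*(-2)) + (p - 18) = 35*(-2 + 3*(-2))/4 + (1 - 18) = 35*(-2 - 6)/4 - 17 = (35/4)*(-8) - 17 = -70 - 17 = -87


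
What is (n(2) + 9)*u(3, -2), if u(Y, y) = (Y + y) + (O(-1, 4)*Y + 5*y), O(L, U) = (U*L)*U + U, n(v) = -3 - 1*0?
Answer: -270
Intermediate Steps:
n(v) = -3 (n(v) = -3 + 0 = -3)
O(L, U) = U + L*U² (O(L, U) = (L*U)*U + U = L*U² + U = U + L*U²)
u(Y, y) = -11*Y + 6*y (u(Y, y) = (Y + y) + ((4*(1 - 1*4))*Y + 5*y) = (Y + y) + ((4*(1 - 4))*Y + 5*y) = (Y + y) + ((4*(-3))*Y + 5*y) = (Y + y) + (-12*Y + 5*y) = -11*Y + 6*y)
(n(2) + 9)*u(3, -2) = (-3 + 9)*(-11*3 + 6*(-2)) = 6*(-33 - 12) = 6*(-45) = -270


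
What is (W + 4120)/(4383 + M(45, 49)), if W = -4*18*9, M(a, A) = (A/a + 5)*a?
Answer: 3472/4657 ≈ 0.74554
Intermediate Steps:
M(a, A) = a*(5 + A/a) (M(a, A) = (5 + A/a)*a = a*(5 + A/a))
W = -648 (W = -72*9 = -648)
(W + 4120)/(4383 + M(45, 49)) = (-648 + 4120)/(4383 + (49 + 5*45)) = 3472/(4383 + (49 + 225)) = 3472/(4383 + 274) = 3472/4657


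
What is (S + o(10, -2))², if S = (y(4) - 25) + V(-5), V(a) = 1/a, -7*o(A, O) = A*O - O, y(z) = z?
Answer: 425104/1225 ≈ 347.02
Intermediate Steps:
o(A, O) = O/7 - A*O/7 (o(A, O) = -(A*O - O)/7 = -(-O + A*O)/7 = O/7 - A*O/7)
V(a) = 1/a
S = -106/5 (S = (4 - 25) + 1/(-5) = -21 - ⅕ = -106/5 ≈ -21.200)
(S + o(10, -2))² = (-106/5 + (⅐)*(-2)*(1 - 1*10))² = (-106/5 + (⅐)*(-2)*(1 - 10))² = (-106/5 + (⅐)*(-2)*(-9))² = (-106/5 + 18/7)² = (-652/35)² = 425104/1225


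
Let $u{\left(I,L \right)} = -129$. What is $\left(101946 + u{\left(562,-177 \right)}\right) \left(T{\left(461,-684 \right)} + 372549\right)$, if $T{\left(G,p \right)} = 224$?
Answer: $37954628541$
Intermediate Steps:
$\left(101946 + u{\left(562,-177 \right)}\right) \left(T{\left(461,-684 \right)} + 372549\right) = \left(101946 - 129\right) \left(224 + 372549\right) = 101817 \cdot 372773 = 37954628541$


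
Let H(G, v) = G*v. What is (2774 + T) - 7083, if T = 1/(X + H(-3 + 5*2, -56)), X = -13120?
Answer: -58223209/13512 ≈ -4309.0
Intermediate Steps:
T = -1/13512 (T = 1/(-13120 + (-3 + 5*2)*(-56)) = 1/(-13120 + (-3 + 10)*(-56)) = 1/(-13120 + 7*(-56)) = 1/(-13120 - 392) = 1/(-13512) = -1/13512 ≈ -7.4008e-5)
(2774 + T) - 7083 = (2774 - 1/13512) - 7083 = 37482287/13512 - 7083 = -58223209/13512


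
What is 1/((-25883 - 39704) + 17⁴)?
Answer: 1/17934 ≈ 5.5760e-5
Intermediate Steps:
1/((-25883 - 39704) + 17⁴) = 1/(-65587 + 83521) = 1/17934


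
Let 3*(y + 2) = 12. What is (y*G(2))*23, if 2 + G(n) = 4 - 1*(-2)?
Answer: 184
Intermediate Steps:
y = 2 (y = -2 + (1/3)*12 = -2 + 4 = 2)
G(n) = 4 (G(n) = -2 + (4 - 1*(-2)) = -2 + (4 + 2) = -2 + 6 = 4)
(y*G(2))*23 = (2*4)*23 = 8*23 = 184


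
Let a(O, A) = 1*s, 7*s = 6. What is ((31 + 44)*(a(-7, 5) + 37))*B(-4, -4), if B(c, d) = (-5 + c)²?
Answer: 1609875/7 ≈ 2.2998e+5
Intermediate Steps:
s = 6/7 (s = (⅐)*6 = 6/7 ≈ 0.85714)
a(O, A) = 6/7 (a(O, A) = 1*(6/7) = 6/7)
((31 + 44)*(a(-7, 5) + 37))*B(-4, -4) = ((31 + 44)*(6/7 + 37))*(-5 - 4)² = (75*(265/7))*(-9)² = (19875/7)*81 = 1609875/7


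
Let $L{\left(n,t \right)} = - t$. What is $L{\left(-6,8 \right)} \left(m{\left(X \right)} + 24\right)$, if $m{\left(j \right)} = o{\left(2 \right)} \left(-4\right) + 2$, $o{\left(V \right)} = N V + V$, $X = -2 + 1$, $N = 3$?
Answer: $48$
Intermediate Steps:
$X = -1$
$o{\left(V \right)} = 4 V$ ($o{\left(V \right)} = 3 V + V = 4 V$)
$m{\left(j \right)} = -30$ ($m{\left(j \right)} = 4 \cdot 2 \left(-4\right) + 2 = 8 \left(-4\right) + 2 = -32 + 2 = -30$)
$L{\left(-6,8 \right)} \left(m{\left(X \right)} + 24\right) = \left(-1\right) 8 \left(-30 + 24\right) = \left(-8\right) \left(-6\right) = 48$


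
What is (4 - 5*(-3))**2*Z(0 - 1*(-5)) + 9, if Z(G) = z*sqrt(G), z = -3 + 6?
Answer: 9 + 1083*sqrt(5) ≈ 2430.7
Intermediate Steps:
z = 3
Z(G) = 3*sqrt(G)
(4 - 5*(-3))**2*Z(0 - 1*(-5)) + 9 = (4 - 5*(-3))**2*(3*sqrt(0 - 1*(-5))) + 9 = (4 + 15)**2*(3*sqrt(0 + 5)) + 9 = 19**2*(3*sqrt(5)) + 9 = 361*(3*sqrt(5)) + 9 = 1083*sqrt(5) + 9 = 9 + 1083*sqrt(5)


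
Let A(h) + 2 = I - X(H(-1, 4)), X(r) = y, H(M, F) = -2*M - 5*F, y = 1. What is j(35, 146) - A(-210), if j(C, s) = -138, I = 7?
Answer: -142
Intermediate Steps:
H(M, F) = -5*F - 2*M
X(r) = 1
A(h) = 4 (A(h) = -2 + (7 - 1*1) = -2 + (7 - 1) = -2 + 6 = 4)
j(35, 146) - A(-210) = -138 - 1*4 = -138 - 4 = -142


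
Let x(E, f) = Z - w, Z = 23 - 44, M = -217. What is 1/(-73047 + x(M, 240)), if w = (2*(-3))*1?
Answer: -1/73062 ≈ -1.3687e-5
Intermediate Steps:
w = -6 (w = -6*1 = -6)
Z = -21
x(E, f) = -15 (x(E, f) = -21 - 1*(-6) = -21 + 6 = -15)
1/(-73047 + x(M, 240)) = 1/(-73047 - 15) = 1/(-73062) = -1/73062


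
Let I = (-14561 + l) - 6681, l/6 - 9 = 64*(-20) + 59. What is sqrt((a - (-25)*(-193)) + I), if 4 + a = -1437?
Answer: 2*I*sqrt(8695) ≈ 186.49*I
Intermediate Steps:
l = -7272 (l = 54 + 6*(64*(-20) + 59) = 54 + 6*(-1280 + 59) = 54 + 6*(-1221) = 54 - 7326 = -7272)
a = -1441 (a = -4 - 1437 = -1441)
I = -28514 (I = (-14561 - 7272) - 6681 = -21833 - 6681 = -28514)
sqrt((a - (-25)*(-193)) + I) = sqrt((-1441 - (-25)*(-193)) - 28514) = sqrt((-1441 - 1*4825) - 28514) = sqrt((-1441 - 4825) - 28514) = sqrt(-6266 - 28514) = sqrt(-34780) = 2*I*sqrt(8695)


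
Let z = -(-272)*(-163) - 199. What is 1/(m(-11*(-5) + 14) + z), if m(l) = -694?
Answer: -1/45229 ≈ -2.2110e-5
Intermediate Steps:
z = -44535 (z = -272*163 - 199 = -44336 - 199 = -44535)
1/(m(-11*(-5) + 14) + z) = 1/(-694 - 44535) = 1/(-45229) = -1/45229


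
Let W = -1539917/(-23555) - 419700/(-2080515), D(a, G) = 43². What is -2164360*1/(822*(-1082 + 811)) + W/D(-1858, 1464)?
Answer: 6561173591855371277/672838330783728795 ≈ 9.7515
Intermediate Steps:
D(a, G) = 1849
W = 214247096717/3267102055 (W = -1539917*(-1/23555) - 419700*(-1/2080515) = 1539917/23555 + 27980/138701 = 214247096717/3267102055 ≈ 65.577)
-2164360*1/(822*(-1082 + 811)) + W/D(-1858, 1464) = -2164360*1/(822*(-1082 + 811)) + (214247096717/3267102055)/1849 = -2164360/(822*(-271)) + (214247096717/3267102055)*(1/1849) = -2164360/(-222762) + 214247096717/6040871699695 = -2164360*(-1/222762) + 214247096717/6040871699695 = 1082180/111381 + 214247096717/6040871699695 = 6561173591855371277/672838330783728795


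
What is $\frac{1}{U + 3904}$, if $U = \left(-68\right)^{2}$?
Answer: $\frac{1}{8528} \approx 0.00011726$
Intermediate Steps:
$U = 4624$
$\frac{1}{U + 3904} = \frac{1}{4624 + 3904} = \frac{1}{8528}$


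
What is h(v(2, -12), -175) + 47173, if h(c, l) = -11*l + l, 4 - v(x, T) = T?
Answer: 48923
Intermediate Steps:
v(x, T) = 4 - T
h(c, l) = -10*l
h(v(2, -12), -175) + 47173 = -10*(-175) + 47173 = 1750 + 47173 = 48923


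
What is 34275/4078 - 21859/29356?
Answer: 458517949/59856884 ≈ 7.6602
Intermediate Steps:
34275/4078 - 21859/29356 = 458517949/59856884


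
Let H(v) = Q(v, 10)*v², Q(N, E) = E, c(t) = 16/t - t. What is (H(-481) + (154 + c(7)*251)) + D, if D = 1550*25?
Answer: 16459315/7 ≈ 2.3513e+6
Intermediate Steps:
c(t) = -t + 16/t
D = 38750
H(v) = 10*v²
(H(-481) + (154 + c(7)*251)) + D = (10*(-481)² + (154 + (-1*7 + 16/7)*251)) + 38750 = (10*231361 + (154 + (-7 + 16*(⅐))*251)) + 38750 = (2313610 + (154 + (-7 + 16/7)*251)) + 38750 = (2313610 + (154 - 33/7*251)) + 38750 = (2313610 + (154 - 8283/7)) + 38750 = (2313610 - 7205/7) + 38750 = 16188065/7 + 38750 = 16459315/7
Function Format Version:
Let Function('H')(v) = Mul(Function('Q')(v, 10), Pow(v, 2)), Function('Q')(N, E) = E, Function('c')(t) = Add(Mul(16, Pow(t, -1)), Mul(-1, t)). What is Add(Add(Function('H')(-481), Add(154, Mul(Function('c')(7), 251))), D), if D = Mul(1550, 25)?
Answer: Rational(16459315, 7) ≈ 2.3513e+6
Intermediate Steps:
Function('c')(t) = Add(Mul(-1, t), Mul(16, Pow(t, -1)))
D = 38750
Function('H')(v) = Mul(10, Pow(v, 2))
Add(Add(Function('H')(-481), Add(154, Mul(Function('c')(7), 251))), D) = Add(Add(Mul(10, Pow(-481, 2)), Add(154, Mul(Add(Mul(-1, 7), Mul(16, Pow(7, -1))), 251))), 38750) = Add(Add(Mul(10, 231361), Add(154, Mul(Add(-7, Mul(16, Rational(1, 7))), 251))), 38750) = Add(Add(2313610, Add(154, Mul(Add(-7, Rational(16, 7)), 251))), 38750) = Add(Add(2313610, Add(154, Mul(Rational(-33, 7), 251))), 38750) = Add(Add(2313610, Add(154, Rational(-8283, 7))), 38750) = Add(Add(2313610, Rational(-7205, 7)), 38750) = Add(Rational(16188065, 7), 38750) = Rational(16459315, 7)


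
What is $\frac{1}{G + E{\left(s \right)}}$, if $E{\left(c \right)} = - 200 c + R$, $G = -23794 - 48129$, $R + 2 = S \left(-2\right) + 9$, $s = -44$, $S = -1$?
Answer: $- \frac{1}{63114} \approx -1.5844 \cdot 10^{-5}$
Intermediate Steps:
$R = 9$ ($R = -2 + \left(\left(-1\right) \left(-2\right) + 9\right) = -2 + \left(2 + 9\right) = -2 + 11 = 9$)
$G = -71923$ ($G = -23794 - 48129 = -71923$)
$E{\left(c \right)} = 9 - 200 c$ ($E{\left(c \right)} = - 200 c + 9 = 9 - 200 c$)
$\frac{1}{G + E{\left(s \right)}} = \frac{1}{-71923 + \left(9 - -8800\right)} = \frac{1}{-71923 + \left(9 + 8800\right)} = \frac{1}{-71923 + 8809} = \frac{1}{-63114} = - \frac{1}{63114}$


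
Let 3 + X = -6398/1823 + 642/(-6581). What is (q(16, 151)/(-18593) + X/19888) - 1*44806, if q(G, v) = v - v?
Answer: -10690692759664757/238599577744 ≈ -44806.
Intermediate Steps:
q(G, v) = 0
X = -79267093/11997163 (X = -3 + (-6398/1823 + 642/(-6581)) = -3 + (-6398*1/1823 + 642*(-1/6581)) = -3 + (-6398/1823 - 642/6581) = -3 - 43275604/11997163 = -79267093/11997163 ≈ -6.6072)
(q(16, 151)/(-18593) + X/19888) - 1*44806 = (0/(-18593) - 79267093/11997163/19888) - 1*44806 = (0*(-1/18593) - 79267093/11997163*1/19888) - 44806 = (0 - 79267093/238599577744) - 44806 = -79267093/238599577744 - 44806 = -10690692759664757/238599577744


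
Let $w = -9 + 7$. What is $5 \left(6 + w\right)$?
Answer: $20$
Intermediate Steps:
$w = -2$
$5 \left(6 + w\right) = 5 \left(6 - 2\right) = 5 \cdot 4 = 20$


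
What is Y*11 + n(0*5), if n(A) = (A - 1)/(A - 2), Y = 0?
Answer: ½ ≈ 0.50000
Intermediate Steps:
n(A) = (-1 + A)/(-2 + A)
Y*11 + n(0*5) = 0*11 + (-1 + 0*5)/(-2 + 0*5) = 0 + (-1 + 0)/(-2 + 0) = 0 - 1/(-2) = 0 - ½*(-1) = 0 + ½ = ½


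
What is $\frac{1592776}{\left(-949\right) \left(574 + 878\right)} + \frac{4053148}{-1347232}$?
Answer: $- \frac{483179123521}{116025977496} \approx -4.1644$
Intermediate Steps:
$\frac{1592776}{\left(-949\right) \left(574 + 878\right)} + \frac{4053148}{-1347232} = \frac{1592776}{\left(-949\right) 1452} + 4053148 \left(- \frac{1}{1347232}\right) = \frac{1592776}{-1377948} - \frac{1013287}{336808} = 1592776 \left(- \frac{1}{1377948}\right) - \frac{1013287}{336808} = - \frac{398194}{344487} - \frac{1013287}{336808} = - \frac{483179123521}{116025977496}$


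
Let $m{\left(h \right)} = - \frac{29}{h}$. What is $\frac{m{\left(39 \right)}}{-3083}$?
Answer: $\frac{29}{120237} \approx 0.00024119$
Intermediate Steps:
$\frac{m{\left(39 \right)}}{-3083} = \frac{\left(-29\right) \frac{1}{39}}{-3083} = \left(-29\right) \frac{1}{39} \left(- \frac{1}{3083}\right) = \left(- \frac{29}{39}\right) \left(- \frac{1}{3083}\right) = \frac{29}{120237}$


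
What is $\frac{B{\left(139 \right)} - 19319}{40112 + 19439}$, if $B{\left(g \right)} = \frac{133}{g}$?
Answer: $- \frac{2685208}{8277589} \approx -0.3244$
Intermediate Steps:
$\frac{B{\left(139 \right)} - 19319}{40112 + 19439} = \frac{\frac{133}{139} - 19319}{40112 + 19439} = \frac{133 \cdot \frac{1}{139} + \left(-23481 + 4162\right)}{59551} = \left(\frac{133}{139} - 19319\right) \frac{1}{59551} = \left(- \frac{2685208}{139}\right) \frac{1}{59551} = - \frac{2685208}{8277589}$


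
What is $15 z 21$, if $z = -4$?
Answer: $-1260$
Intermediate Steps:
$15 z 21 = 15 \left(-4\right) 21 = \left(-60\right) 21 = -1260$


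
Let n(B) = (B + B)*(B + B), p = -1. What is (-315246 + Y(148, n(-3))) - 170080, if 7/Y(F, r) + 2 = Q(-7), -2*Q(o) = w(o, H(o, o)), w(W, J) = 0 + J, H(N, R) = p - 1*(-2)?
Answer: -2426644/5 ≈ -4.8533e+5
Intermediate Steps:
n(B) = 4*B**2 (n(B) = (2*B)*(2*B) = 4*B**2)
H(N, R) = 1 (H(N, R) = -1 - 1*(-2) = -1 + 2 = 1)
w(W, J) = J
Q(o) = -1/2 (Q(o) = -1/2*1 = -1/2)
Y(F, r) = -14/5 (Y(F, r) = 7/(-2 - 1/2) = 7/(-5/2) = 7*(-2/5) = -14/5)
(-315246 + Y(148, n(-3))) - 170080 = (-315246 - 14/5) - 170080 = -1576244/5 - 170080 = -2426644/5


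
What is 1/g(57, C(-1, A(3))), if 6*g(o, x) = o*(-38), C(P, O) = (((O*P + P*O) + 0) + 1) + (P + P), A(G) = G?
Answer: -1/361 ≈ -0.0027701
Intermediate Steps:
C(P, O) = 1 + 2*P + 2*O*P (C(P, O) = (((O*P + O*P) + 0) + 1) + 2*P = ((2*O*P + 0) + 1) + 2*P = (2*O*P + 1) + 2*P = (1 + 2*O*P) + 2*P = 1 + 2*P + 2*O*P)
g(o, x) = -19*o/3 (g(o, x) = (o*(-38))/6 = (-38*o)/6 = -19*o/3)
1/g(57, C(-1, A(3))) = 1/(-19/3*57) = 1/(-361) = -1/361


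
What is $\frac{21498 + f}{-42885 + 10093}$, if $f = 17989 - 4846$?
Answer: $- \frac{34641}{32792} \approx -1.0564$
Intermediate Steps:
$f = 13143$
$\frac{21498 + f}{-42885 + 10093} = \frac{21498 + 13143}{-42885 + 10093} = \frac{34641}{-32792} = 34641 \left(- \frac{1}{32792}\right) = - \frac{34641}{32792}$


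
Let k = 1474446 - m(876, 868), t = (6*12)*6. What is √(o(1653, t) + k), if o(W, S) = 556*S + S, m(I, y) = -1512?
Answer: √1716582 ≈ 1310.2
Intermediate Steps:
t = 432 (t = 72*6 = 432)
o(W, S) = 557*S
k = 1475958 (k = 1474446 - 1*(-1512) = 1474446 + 1512 = 1475958)
√(o(1653, t) + k) = √(557*432 + 1475958) = √(240624 + 1475958) = √1716582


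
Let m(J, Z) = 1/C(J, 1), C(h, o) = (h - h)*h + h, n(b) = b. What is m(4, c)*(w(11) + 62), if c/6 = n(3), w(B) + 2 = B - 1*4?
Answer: 67/4 ≈ 16.750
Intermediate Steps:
w(B) = -6 + B (w(B) = -2 + (B - 1*4) = -2 + (B - 4) = -2 + (-4 + B) = -6 + B)
c = 18 (c = 6*3 = 18)
C(h, o) = h (C(h, o) = 0*h + h = 0 + h = h)
m(J, Z) = 1/J
m(4, c)*(w(11) + 62) = ((-6 + 11) + 62)/4 = (5 + 62)/4 = (1/4)*67 = 67/4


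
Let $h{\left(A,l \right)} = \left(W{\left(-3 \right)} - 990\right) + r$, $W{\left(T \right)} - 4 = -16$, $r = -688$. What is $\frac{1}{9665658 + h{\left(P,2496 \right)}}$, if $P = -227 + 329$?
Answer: $\frac{1}{9663968} \approx 1.0348 \cdot 10^{-7}$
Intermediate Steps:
$P = 102$
$W{\left(T \right)} = -12$ ($W{\left(T \right)} = 4 - 16 = -12$)
$h{\left(A,l \right)} = -1690$ ($h{\left(A,l \right)} = \left(-12 - 990\right) - 688 = -1002 - 688 = -1690$)
$\frac{1}{9665658 + h{\left(P,2496 \right)}} = \frac{1}{9665658 - 1690} = \frac{1}{9663968}$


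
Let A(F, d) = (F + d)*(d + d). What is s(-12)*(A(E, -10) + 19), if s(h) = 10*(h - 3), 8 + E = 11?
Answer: -23850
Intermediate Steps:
E = 3 (E = -8 + 11 = 3)
s(h) = -30 + 10*h (s(h) = 10*(-3 + h) = -30 + 10*h)
A(F, d) = 2*d*(F + d) (A(F, d) = (F + d)*(2*d) = 2*d*(F + d))
s(-12)*(A(E, -10) + 19) = (-30 + 10*(-12))*(2*(-10)*(3 - 10) + 19) = (-30 - 120)*(2*(-10)*(-7) + 19) = -150*(140 + 19) = -150*159 = -23850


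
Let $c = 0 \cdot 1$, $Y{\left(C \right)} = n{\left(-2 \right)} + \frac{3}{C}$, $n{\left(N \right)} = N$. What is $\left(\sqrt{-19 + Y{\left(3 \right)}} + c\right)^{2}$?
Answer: $-20$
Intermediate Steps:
$Y{\left(C \right)} = -2 + \frac{3}{C}$
$c = 0$
$\left(\sqrt{-19 + Y{\left(3 \right)}} + c\right)^{2} = \left(\sqrt{-19 - \left(2 - \frac{3}{3}\right)} + 0\right)^{2} = \left(\sqrt{-19 + \left(-2 + 3 \cdot \frac{1}{3}\right)} + 0\right)^{2} = \left(\sqrt{-19 + \left(-2 + 1\right)} + 0\right)^{2} = \left(\sqrt{-19 - 1} + 0\right)^{2} = \left(\sqrt{-20} + 0\right)^{2} = \left(2 i \sqrt{5} + 0\right)^{2} = \left(2 i \sqrt{5}\right)^{2} = -20$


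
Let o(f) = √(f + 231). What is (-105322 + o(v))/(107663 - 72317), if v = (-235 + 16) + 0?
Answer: -52661/17673 + √3/17673 ≈ -2.9796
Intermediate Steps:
v = -219 (v = -219 + 0 = -219)
o(f) = √(231 + f)
(-105322 + o(v))/(107663 - 72317) = (-105322 + √(231 - 219))/(107663 - 72317) = (-105322 + √12)/35346 = (-105322 + 2*√3)*(1/35346) = -52661/17673 + √3/17673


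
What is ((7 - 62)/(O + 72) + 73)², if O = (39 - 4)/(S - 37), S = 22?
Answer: 1882384/361 ≈ 5214.4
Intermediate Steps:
O = -7/3 (O = (39 - 4)/(22 - 37) = 35/(-15) = 35*(-1/15) = -7/3 ≈ -2.3333)
((7 - 62)/(O + 72) + 73)² = ((7 - 62)/(-7/3 + 72) + 73)² = (-55/209/3 + 73)² = (-55*3/209 + 73)² = (-15/19 + 73)² = (1372/19)² = 1882384/361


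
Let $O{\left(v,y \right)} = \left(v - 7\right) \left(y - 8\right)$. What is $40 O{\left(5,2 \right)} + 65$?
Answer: $545$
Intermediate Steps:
$O{\left(v,y \right)} = \left(-8 + y\right) \left(-7 + v\right)$ ($O{\left(v,y \right)} = \left(-7 + v\right) \left(-8 + y\right) = \left(-8 + y\right) \left(-7 + v\right)$)
$40 O{\left(5,2 \right)} + 65 = 40 \left(56 - 40 - 14 + 5 \cdot 2\right) + 65 = 40 \left(56 - 40 - 14 + 10\right) + 65 = 40 \cdot 12 + 65 = 480 + 65 = 545$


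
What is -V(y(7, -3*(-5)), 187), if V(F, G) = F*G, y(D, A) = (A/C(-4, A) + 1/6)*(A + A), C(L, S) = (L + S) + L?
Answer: -90695/7 ≈ -12956.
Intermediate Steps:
C(L, S) = S + 2*L
y(D, A) = 2*A*(⅙ + A/(-8 + A)) (y(D, A) = (A/(A + 2*(-4)) + 1/6)*(A + A) = (A/(A - 8) + 1*(⅙))*(2*A) = (A/(-8 + A) + ⅙)*(2*A) = (⅙ + A/(-8 + A))*(2*A) = 2*A*(⅙ + A/(-8 + A)))
-V(y(7, -3*(-5)), 187) = -(-3*(-5))*(-8 + 7*(-3*(-5)))/(3*(-8 - 3*(-5)))*187 = -(⅓)*15*(-8 + 7*15)/(-8 + 15)*187 = -(⅓)*15*(-8 + 105)/7*187 = -(⅓)*15*(⅐)*97*187 = -485*187/7 = -1*90695/7 = -90695/7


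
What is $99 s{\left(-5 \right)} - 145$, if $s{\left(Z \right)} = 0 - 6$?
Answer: $-739$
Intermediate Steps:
$s{\left(Z \right)} = -6$
$99 s{\left(-5 \right)} - 145 = 99 \left(-6\right) - 145 = -594 - 145 = -739$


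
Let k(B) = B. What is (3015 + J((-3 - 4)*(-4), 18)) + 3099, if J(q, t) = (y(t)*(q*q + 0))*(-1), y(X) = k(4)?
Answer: 2978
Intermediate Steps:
y(X) = 4
J(q, t) = -4*q**2 (J(q, t) = (4*(q*q + 0))*(-1) = (4*(q**2 + 0))*(-1) = (4*q**2)*(-1) = -4*q**2)
(3015 + J((-3 - 4)*(-4), 18)) + 3099 = (3015 - 4*16*(-3 - 4)**2) + 3099 = (3015 - 4*(-7*(-4))**2) + 3099 = (3015 - 4*28**2) + 3099 = (3015 - 4*784) + 3099 = (3015 - 3136) + 3099 = -121 + 3099 = 2978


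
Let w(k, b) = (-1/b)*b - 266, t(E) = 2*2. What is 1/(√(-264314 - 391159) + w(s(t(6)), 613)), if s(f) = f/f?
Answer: -89/242254 - 49*I*√273/726762 ≈ -0.00036738 - 0.001114*I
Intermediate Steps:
t(E) = 4
s(f) = 1
w(k, b) = -267 (w(k, b) = -1 - 266 = -267)
1/(√(-264314 - 391159) + w(s(t(6)), 613)) = 1/(√(-264314 - 391159) - 267) = 1/(√(-655473) - 267) = 1/(49*I*√273 - 267) = 1/(-267 + 49*I*√273)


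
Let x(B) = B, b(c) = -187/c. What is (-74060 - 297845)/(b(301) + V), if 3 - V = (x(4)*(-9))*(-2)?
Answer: 111943405/20956 ≈ 5341.8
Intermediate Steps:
V = -69 (V = 3 - 4*(-9)*(-2) = 3 - (-36)*(-2) = 3 - 1*72 = 3 - 72 = -69)
(-74060 - 297845)/(b(301) + V) = (-74060 - 297845)/(-187/301 - 69) = -371905/(-187*1/301 - 69) = -371905/(-187/301 - 69) = -371905/(-20956/301) = -371905*(-301/20956) = 111943405/20956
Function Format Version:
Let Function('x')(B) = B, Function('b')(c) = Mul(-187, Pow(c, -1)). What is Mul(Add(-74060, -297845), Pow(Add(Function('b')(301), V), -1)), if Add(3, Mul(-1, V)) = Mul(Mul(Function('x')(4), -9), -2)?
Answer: Rational(111943405, 20956) ≈ 5341.8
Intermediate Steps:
V = -69 (V = Add(3, Mul(-1, Mul(Mul(4, -9), -2))) = Add(3, Mul(-1, Mul(-36, -2))) = Add(3, Mul(-1, 72)) = Add(3, -72) = -69)
Mul(Add(-74060, -297845), Pow(Add(Function('b')(301), V), -1)) = Mul(Add(-74060, -297845), Pow(Add(Mul(-187, Pow(301, -1)), -69), -1)) = Mul(-371905, Pow(Add(Mul(-187, Rational(1, 301)), -69), -1)) = Mul(-371905, Pow(Add(Rational(-187, 301), -69), -1)) = Mul(-371905, Pow(Rational(-20956, 301), -1)) = Mul(-371905, Rational(-301, 20956)) = Rational(111943405, 20956)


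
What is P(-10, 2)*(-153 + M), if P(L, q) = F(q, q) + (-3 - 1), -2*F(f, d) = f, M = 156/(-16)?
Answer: 3255/4 ≈ 813.75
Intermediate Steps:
M = -39/4 (M = 156*(-1/16) = -39/4 ≈ -9.7500)
F(f, d) = -f/2
P(L, q) = -4 - q/2 (P(L, q) = -q/2 + (-3 - 1) = -q/2 - 4 = -4 - q/2)
P(-10, 2)*(-153 + M) = (-4 - 1/2*2)*(-153 - 39/4) = (-4 - 1)*(-651/4) = -5*(-651/4) = 3255/4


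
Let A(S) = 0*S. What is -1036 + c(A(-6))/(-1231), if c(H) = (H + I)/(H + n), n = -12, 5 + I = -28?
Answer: -5101275/4924 ≈ -1036.0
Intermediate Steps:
I = -33 (I = -5 - 28 = -33)
A(S) = 0
c(H) = (-33 + H)/(-12 + H) (c(H) = (H - 33)/(H - 12) = (-33 + H)/(-12 + H))
-1036 + c(A(-6))/(-1231) = -1036 + ((-33 + 0)/(-12 + 0))/(-1231) = -1036 + (-33/(-12))*(-1/1231) = -1036 - 1/12*(-33)*(-1/1231) = -1036 + (11/4)*(-1/1231) = -1036 - 11/4924 = -5101275/4924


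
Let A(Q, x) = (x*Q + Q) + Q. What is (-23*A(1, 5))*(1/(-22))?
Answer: 161/22 ≈ 7.3182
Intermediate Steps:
A(Q, x) = 2*Q + Q*x (A(Q, x) = (Q*x + Q) + Q = (Q + Q*x) + Q = 2*Q + Q*x)
(-23*A(1, 5))*(1/(-22)) = (-23*(2 + 5))*(1/(-22)) = (-23*7)*(1*(-1/22)) = -23*7*(-1/22) = -161*(-1/22) = 161/22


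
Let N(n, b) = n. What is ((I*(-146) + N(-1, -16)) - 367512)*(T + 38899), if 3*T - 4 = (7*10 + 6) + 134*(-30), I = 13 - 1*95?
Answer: -40089736537/3 ≈ -1.3363e+10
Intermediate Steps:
I = -82 (I = 13 - 95 = -82)
T = -3940/3 (T = 4/3 + ((7*10 + 6) + 134*(-30))/3 = 4/3 + ((70 + 6) - 4020)/3 = 4/3 + (76 - 4020)/3 = 4/3 + (⅓)*(-3944) = 4/3 - 3944/3 = -3940/3 ≈ -1313.3)
((I*(-146) + N(-1, -16)) - 367512)*(T + 38899) = ((-82*(-146) - 1) - 367512)*(-3940/3 + 38899) = ((11972 - 1) - 367512)*(112757/3) = (11971 - 367512)*(112757/3) = -355541*112757/3 = -40089736537/3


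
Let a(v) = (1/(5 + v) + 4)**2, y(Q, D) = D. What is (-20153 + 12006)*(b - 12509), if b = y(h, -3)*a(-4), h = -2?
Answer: 102521848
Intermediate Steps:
a(v) = (4 + 1/(5 + v))**2
b = -75 (b = -3*(21 + 4*(-4))**2/(5 - 4)**2 = -3*(21 - 16)**2/1**2 = -3*5**2 = -3*25 = -75)
(-20153 + 12006)*(b - 12509) = (-20153 + 12006)*(-75 - 12509) = -8147*(-12584) = 102521848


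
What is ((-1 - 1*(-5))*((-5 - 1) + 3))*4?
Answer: -48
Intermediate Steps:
((-1 - 1*(-5))*((-5 - 1) + 3))*4 = ((-1 + 5)*(-6 + 3))*4 = (4*(-3))*4 = -12*4 = -48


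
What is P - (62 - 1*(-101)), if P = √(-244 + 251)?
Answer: -163 + √7 ≈ -160.35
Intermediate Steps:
P = √7 ≈ 2.6458
P - (62 - 1*(-101)) = √7 - (62 - 1*(-101)) = √7 - (62 + 101) = √7 - 1*163 = √7 - 163 = -163 + √7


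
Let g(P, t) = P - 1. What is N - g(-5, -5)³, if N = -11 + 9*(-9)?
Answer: 124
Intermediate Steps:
g(P, t) = -1 + P
N = -92 (N = -11 - 81 = -92)
N - g(-5, -5)³ = -92 - (-1 - 5)³ = -92 - 1*(-6)³ = -92 - 1*(-216) = -92 + 216 = 124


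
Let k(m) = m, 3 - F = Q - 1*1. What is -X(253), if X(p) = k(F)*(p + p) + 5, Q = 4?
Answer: -5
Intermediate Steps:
F = 0 (F = 3 - (4 - 1*1) = 3 - (4 - 1) = 3 - 1*3 = 3 - 3 = 0)
X(p) = 5 (X(p) = 0*(p + p) + 5 = 0*(2*p) + 5 = 0 + 5 = 5)
-X(253) = -1*5 = -5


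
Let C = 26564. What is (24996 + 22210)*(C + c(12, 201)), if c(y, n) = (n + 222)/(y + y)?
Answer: 5019248759/4 ≈ 1.2548e+9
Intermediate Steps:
c(y, n) = (222 + n)/(2*y) (c(y, n) = (222 + n)/((2*y)) = (222 + n)*(1/(2*y)) = (222 + n)/(2*y))
(24996 + 22210)*(C + c(12, 201)) = (24996 + 22210)*(26564 + (1/2)*(222 + 201)/12) = 47206*(26564 + (1/2)*(1/12)*423) = 47206*(26564 + 141/8) = 47206*(212653/8) = 5019248759/4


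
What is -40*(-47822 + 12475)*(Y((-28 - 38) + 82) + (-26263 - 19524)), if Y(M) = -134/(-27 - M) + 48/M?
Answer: -2783333062640/43 ≈ -6.4729e+10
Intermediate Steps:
-40*(-47822 + 12475)*(Y((-28 - 38) + 82) + (-26263 - 19524)) = -40*(-47822 + 12475)*(2*(648 + 91*((-28 - 38) + 82))/(((-28 - 38) + 82)*(27 + ((-28 - 38) + 82))) + (-26263 - 19524)) = -(-1413880)*(2*(648 + 91*(-66 + 82))/((-66 + 82)*(27 + (-66 + 82))) - 45787) = -(-1413880)*(2*(648 + 91*16)/(16*(27 + 16)) - 45787) = -(-1413880)*(2*(1/16)*(648 + 1456)/43 - 45787) = -(-1413880)*(2*(1/16)*(1/43)*2104 - 45787) = -(-1413880)*(263/43 - 45787) = -(-1413880)*(-1968578)/43 = -40*69583326566/43 = -2783333062640/43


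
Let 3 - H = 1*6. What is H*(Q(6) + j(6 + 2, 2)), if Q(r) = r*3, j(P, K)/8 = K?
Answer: -102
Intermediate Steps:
j(P, K) = 8*K
Q(r) = 3*r
H = -3 (H = 3 - 6 = -3)
H*(Q(6) + j(6 + 2, 2)) = -3*(3*6 + 8*2) = -3*(18 + 16) = -3*34 = -102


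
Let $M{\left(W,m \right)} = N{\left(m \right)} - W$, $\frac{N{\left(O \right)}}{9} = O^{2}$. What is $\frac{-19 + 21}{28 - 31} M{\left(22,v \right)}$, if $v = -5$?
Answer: $- \frac{406}{3} \approx -135.33$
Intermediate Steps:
$N{\left(O \right)} = 9 O^{2}$
$M{\left(W,m \right)} = - W + 9 m^{2}$ ($M{\left(W,m \right)} = 9 m^{2} - W = - W + 9 m^{2}$)
$\frac{-19 + 21}{28 - 31} M{\left(22,v \right)} = \frac{-19 + 21}{28 - 31} \left(\left(-1\right) 22 + 9 \left(-5\right)^{2}\right) = \frac{2}{-3} \left(-22 + 9 \cdot 25\right) = 2 \left(- \frac{1}{3}\right) \left(-22 + 225\right) = \left(- \frac{2}{3}\right) 203 = - \frac{406}{3}$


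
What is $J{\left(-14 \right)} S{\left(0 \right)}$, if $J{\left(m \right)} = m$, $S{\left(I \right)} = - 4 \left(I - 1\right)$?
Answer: $-56$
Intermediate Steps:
$S{\left(I \right)} = 4 - 4 I$ ($S{\left(I \right)} = - 4 \left(-1 + I\right) = 4 - 4 I$)
$J{\left(-14 \right)} S{\left(0 \right)} = - 14 \left(4 - 0\right) = - 14 \left(4 + 0\right) = \left(-14\right) 4 = -56$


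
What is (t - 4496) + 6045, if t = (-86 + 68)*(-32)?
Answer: 2125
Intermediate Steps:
t = 576 (t = -18*(-32) = 576)
(t - 4496) + 6045 = (576 - 4496) + 6045 = -3920 + 6045 = 2125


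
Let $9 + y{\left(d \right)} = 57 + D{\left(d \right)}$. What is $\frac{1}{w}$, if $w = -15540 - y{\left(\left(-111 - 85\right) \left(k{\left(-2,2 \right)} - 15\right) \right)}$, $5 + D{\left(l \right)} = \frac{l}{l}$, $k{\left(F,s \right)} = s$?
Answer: $- \frac{1}{15584} \approx -6.4168 \cdot 10^{-5}$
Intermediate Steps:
$D{\left(l \right)} = -4$ ($D{\left(l \right)} = -5 + \frac{l}{l} = -5 + 1 = -4$)
$y{\left(d \right)} = 44$ ($y{\left(d \right)} = -9 + \left(57 - 4\right) = -9 + 53 = 44$)
$w = -15584$ ($w = -15540 - 44 = -15584$)
$\frac{1}{w} = \frac{1}{-15584} = - \frac{1}{15584}$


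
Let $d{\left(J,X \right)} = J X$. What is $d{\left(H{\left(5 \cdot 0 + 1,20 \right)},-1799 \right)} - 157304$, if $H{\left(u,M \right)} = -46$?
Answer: $-74550$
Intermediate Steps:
$d{\left(H{\left(5 \cdot 0 + 1,20 \right)},-1799 \right)} - 157304 = \left(-46\right) \left(-1799\right) - 157304 = 82754 - 157304 = -74550$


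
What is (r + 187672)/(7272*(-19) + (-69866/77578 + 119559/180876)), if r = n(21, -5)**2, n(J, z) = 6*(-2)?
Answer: -439238966328608/323129417819603 ≈ -1.3593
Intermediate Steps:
n(J, z) = -12
r = 144 (r = (-12)**2 = 144)
(r + 187672)/(7272*(-19) + (-69866/77578 + 119559/180876)) = (144 + 187672)/(7272*(-19) + (-69866/77578 + 119559/180876)) = 187816/(-138168 + (-69866*1/77578 + 119559*(1/180876))) = 187816/(-138168 + (-34933/38789 + 39853/60292)) = 187816/(-138168 - 560322419/2338666388) = 187816/(-323129417819603/2338666388) = 187816*(-2338666388/323129417819603) = -439238966328608/323129417819603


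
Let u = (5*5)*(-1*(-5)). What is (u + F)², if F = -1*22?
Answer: 10609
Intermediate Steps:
F = -22
u = 125 (u = 25*5 = 125)
(u + F)² = (125 - 22)² = 103² = 10609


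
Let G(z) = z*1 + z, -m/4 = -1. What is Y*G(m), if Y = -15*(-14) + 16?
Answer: 1808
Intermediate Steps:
m = 4 (m = -4*(-1) = 4)
G(z) = 2*z (G(z) = z + z = 2*z)
Y = 226 (Y = 210 + 16 = 226)
Y*G(m) = 226*(2*4) = 226*8 = 1808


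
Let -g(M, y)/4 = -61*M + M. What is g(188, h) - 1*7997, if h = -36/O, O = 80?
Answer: 37123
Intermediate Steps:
h = -9/20 (h = -36/80 = -36*1/80 = -9/20 ≈ -0.45000)
g(M, y) = 240*M (g(M, y) = -4*(-61*M + M) = -(-240)*M = 240*M)
g(188, h) - 1*7997 = 240*188 - 1*7997 = 45120 - 7997 = 37123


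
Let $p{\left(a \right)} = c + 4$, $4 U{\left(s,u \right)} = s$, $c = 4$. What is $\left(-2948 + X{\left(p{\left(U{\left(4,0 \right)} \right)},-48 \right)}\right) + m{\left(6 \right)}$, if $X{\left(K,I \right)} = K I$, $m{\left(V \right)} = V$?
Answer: $-3326$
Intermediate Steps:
$U{\left(s,u \right)} = \frac{s}{4}$
$p{\left(a \right)} = 8$ ($p{\left(a \right)} = 4 + 4 = 8$)
$X{\left(K,I \right)} = I K$
$\left(-2948 + X{\left(p{\left(U{\left(4,0 \right)} \right)},-48 \right)}\right) + m{\left(6 \right)} = \left(-2948 - 384\right) + 6 = -3332 + 6 = -3326$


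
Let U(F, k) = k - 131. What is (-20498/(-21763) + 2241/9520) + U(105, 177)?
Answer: 1396337829/29597680 ≈ 47.177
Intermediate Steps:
U(F, k) = -131 + k
(-20498/(-21763) + 2241/9520) + U(105, 177) = (-20498/(-21763) + 2241/9520) + (-131 + 177) = (-20498*(-1/21763) + 2241*(1/9520)) + 46 = (20498/21763 + 2241/9520) + 46 = 34844549/29597680 + 46 = 1396337829/29597680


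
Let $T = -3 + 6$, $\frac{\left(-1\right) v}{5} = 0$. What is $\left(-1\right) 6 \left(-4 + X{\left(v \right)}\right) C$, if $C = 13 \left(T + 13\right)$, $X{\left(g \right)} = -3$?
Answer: $8736$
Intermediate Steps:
$v = 0$ ($v = \left(-5\right) 0 = 0$)
$T = 3$
$C = 208$ ($C = 13 \left(3 + 13\right) = 13 \cdot 16 = 208$)
$\left(-1\right) 6 \left(-4 + X{\left(v \right)}\right) C = \left(-1\right) 6 \left(-4 - 3\right) 208 = \left(-6\right) \left(-7\right) 208 = 42 \cdot 208 = 8736$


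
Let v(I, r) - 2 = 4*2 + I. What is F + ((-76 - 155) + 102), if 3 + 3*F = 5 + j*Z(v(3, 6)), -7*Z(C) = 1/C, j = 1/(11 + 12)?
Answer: -268602/2093 ≈ -128.33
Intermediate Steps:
v(I, r) = 10 + I (v(I, r) = 2 + (4*2 + I) = 2 + (8 + I) = 10 + I)
j = 1/23 ≈ 0.043478
Z(C) = -1/(7*C)
F = 1395/2093 (F = -1 + (5 + (-1/(7*(10 + 3)))/23)/3 = -1 + (5 + (-⅐/13)/23)/3 = -1 + (5 + (-⅐*1/13)/23)/3 = -1 + (5 + (1/23)*(-1/91))/3 = -1 + (5 - 1/2093)/3 = -1 + (⅓)*(10464/2093) = -1 + 3488/2093 = 1395/2093 ≈ 0.66651)
F + ((-76 - 155) + 102) = 1395/2093 + ((-76 - 155) + 102) = 1395/2093 + (-231 + 102) = 1395/2093 - 129 = -268602/2093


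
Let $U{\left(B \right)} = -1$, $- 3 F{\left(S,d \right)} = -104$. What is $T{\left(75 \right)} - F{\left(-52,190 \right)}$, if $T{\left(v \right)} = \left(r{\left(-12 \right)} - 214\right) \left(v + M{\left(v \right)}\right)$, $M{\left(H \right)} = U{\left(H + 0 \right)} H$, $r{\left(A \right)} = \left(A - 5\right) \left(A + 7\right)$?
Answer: $- \frac{104}{3} \approx -34.667$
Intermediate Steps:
$F{\left(S,d \right)} = \frac{104}{3}$ ($F{\left(S,d \right)} = \left(- \frac{1}{3}\right) \left(-104\right) = \frac{104}{3}$)
$r{\left(A \right)} = \left(-5 + A\right) \left(7 + A\right)$
$M{\left(H \right)} = - H$
$T{\left(v \right)} = 0$ ($T{\left(v \right)} = \left(\left(-35 + \left(-12\right)^{2} + 2 \left(-12\right)\right) - 214\right) \left(v - v\right) = \left(\left(-35 + 144 - 24\right) - 214\right) 0 = \left(85 - 214\right) 0 = \left(-129\right) 0 = 0$)
$T{\left(75 \right)} - F{\left(-52,190 \right)} = 0 - \frac{104}{3} = - \frac{104}{3}$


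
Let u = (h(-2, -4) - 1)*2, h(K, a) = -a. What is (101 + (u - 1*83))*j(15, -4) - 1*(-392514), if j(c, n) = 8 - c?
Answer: 392346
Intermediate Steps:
u = 6 (u = (-1*(-4) - 1)*2 = (4 - 1)*2 = 3*2 = 6)
(101 + (u - 1*83))*j(15, -4) - 1*(-392514) = (101 + (6 - 1*83))*(8 - 1*15) - 1*(-392514) = (101 + (6 - 83))*(8 - 15) + 392514 = (101 - 77)*(-7) + 392514 = 24*(-7) + 392514 = -168 + 392514 = 392346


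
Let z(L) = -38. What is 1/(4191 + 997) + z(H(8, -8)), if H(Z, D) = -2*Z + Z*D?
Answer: -197143/5188 ≈ -38.000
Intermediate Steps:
H(Z, D) = -2*Z + D*Z
1/(4191 + 997) + z(H(8, -8)) = 1/(4191 + 997) - 38 = 1/5188 - 38 = -197143/5188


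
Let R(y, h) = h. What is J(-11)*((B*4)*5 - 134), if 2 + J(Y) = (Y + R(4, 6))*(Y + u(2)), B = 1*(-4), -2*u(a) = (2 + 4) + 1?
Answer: -15087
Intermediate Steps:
u(a) = -7/2 (u(a) = -((2 + 4) + 1)/2 = -(6 + 1)/2 = -½*7 = -7/2)
B = -4
J(Y) = -2 + (6 + Y)*(-7/2 + Y) (J(Y) = -2 + (Y + 6)*(Y - 7/2) = -2 + (6 + Y)*(-7/2 + Y))
J(-11)*((B*4)*5 - 134) = (-23 + (-11)² + (5/2)*(-11))*(-4*4*5 - 134) = (-23 + 121 - 55/2)*(-16*5 - 134) = 141*(-80 - 134)/2 = (141/2)*(-214) = -15087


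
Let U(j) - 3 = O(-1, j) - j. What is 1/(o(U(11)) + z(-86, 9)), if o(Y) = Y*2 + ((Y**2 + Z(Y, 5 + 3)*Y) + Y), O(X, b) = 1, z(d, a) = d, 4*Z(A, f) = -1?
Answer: -4/225 ≈ -0.017778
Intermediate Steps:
Z(A, f) = -1/4 (Z(A, f) = (1/4)*(-1) = -1/4)
U(j) = 4 - j (U(j) = 3 + (1 - j) = 4 - j)
o(Y) = Y**2 + 11*Y/4 (o(Y) = Y*2 + ((Y**2 - Y/4) + Y) = 2*Y + (Y**2 + 3*Y/4) = Y**2 + 11*Y/4)
1/(o(U(11)) + z(-86, 9)) = 1/((4 - 1*11)*(11 + 4*(4 - 1*11))/4 - 86) = 1/((4 - 11)*(11 + 4*(4 - 11))/4 - 86) = 1/((1/4)*(-7)*(11 + 4*(-7)) - 86) = 1/((1/4)*(-7)*(11 - 28) - 86) = 1/((1/4)*(-7)*(-17) - 86) = 1/(119/4 - 86) = 1/(-225/4) = -4/225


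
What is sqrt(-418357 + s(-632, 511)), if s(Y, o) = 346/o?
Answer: I*sqrt(109241621391)/511 ≈ 646.8*I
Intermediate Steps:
sqrt(-418357 + s(-632, 511)) = sqrt(-418357 + 346/511) = sqrt(-213780081/511) = I*sqrt(109241621391)/511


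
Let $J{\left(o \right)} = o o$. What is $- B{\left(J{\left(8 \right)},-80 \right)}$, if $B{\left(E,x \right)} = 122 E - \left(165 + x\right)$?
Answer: $-7723$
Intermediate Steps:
$J{\left(o \right)} = o^{2}$
$B{\left(E,x \right)} = -165 - x + 122 E$
$- B{\left(J{\left(8 \right)},-80 \right)} = - (-165 - -80 + 122 \cdot 8^{2}) = - (-165 + 80 + 122 \cdot 64) = - (-165 + 80 + 7808) = \left(-1\right) 7723 = -7723$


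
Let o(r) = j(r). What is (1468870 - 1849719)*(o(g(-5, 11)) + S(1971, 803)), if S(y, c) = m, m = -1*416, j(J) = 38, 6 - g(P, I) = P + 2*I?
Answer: 143960922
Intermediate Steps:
g(P, I) = 6 - P - 2*I (g(P, I) = 6 - (P + 2*I) = 6 + (-P - 2*I) = 6 - P - 2*I)
o(r) = 38
m = -416
S(y, c) = -416
(1468870 - 1849719)*(o(g(-5, 11)) + S(1971, 803)) = (1468870 - 1849719)*(38 - 416) = -380849*(-378) = 143960922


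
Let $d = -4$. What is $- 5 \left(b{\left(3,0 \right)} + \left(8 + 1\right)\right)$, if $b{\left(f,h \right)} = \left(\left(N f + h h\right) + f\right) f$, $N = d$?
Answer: $90$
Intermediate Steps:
$N = -4$
$b{\left(f,h \right)} = f \left(h^{2} - 3 f\right)$ ($b{\left(f,h \right)} = \left(\left(- 4 f + h h\right) + f\right) f = \left(\left(- 4 f + h^{2}\right) + f\right) f = \left(\left(h^{2} - 4 f\right) + f\right) f = \left(h^{2} - 3 f\right) f = f \left(h^{2} - 3 f\right)$)
$- 5 \left(b{\left(3,0 \right)} + \left(8 + 1\right)\right) = - 5 \left(3 \left(0^{2} - 9\right) + \left(8 + 1\right)\right) = - 5 \left(3 \left(0 - 9\right) + 9\right) = - 5 \left(3 \left(-9\right) + 9\right) = - 5 \left(-27 + 9\right) = \left(-5\right) \left(-18\right) = 90$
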